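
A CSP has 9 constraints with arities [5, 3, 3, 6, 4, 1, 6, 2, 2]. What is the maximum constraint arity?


The arities are: 5, 3, 3, 6, 4, 1, 6, 2, 2.
Scan for the maximum value.
Maximum arity = 6.

6


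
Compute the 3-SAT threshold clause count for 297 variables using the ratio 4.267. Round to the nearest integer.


The 3-SAT phase transition occurs at approximately 4.267 clauses per variable.
m = 4.267 * 297 = 1267.299.
Rounded to nearest integer: 1267.

1267


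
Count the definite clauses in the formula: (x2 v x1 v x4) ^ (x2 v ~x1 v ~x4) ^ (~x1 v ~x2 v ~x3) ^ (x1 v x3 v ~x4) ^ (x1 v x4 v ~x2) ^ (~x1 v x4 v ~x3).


A definite clause has exactly one positive literal.
Clause 1: 3 positive -> not definite
Clause 2: 1 positive -> definite
Clause 3: 0 positive -> not definite
Clause 4: 2 positive -> not definite
Clause 5: 2 positive -> not definite
Clause 6: 1 positive -> definite
Definite clause count = 2.

2


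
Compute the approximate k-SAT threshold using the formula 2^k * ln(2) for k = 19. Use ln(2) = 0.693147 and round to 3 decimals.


Using the asymptotic formula: threshold ~ 2^k * ln(2).
2^19 = 524288.
524288 * 0.693147 = 363408.654.

363408.654


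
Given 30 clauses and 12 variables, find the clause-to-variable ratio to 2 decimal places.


Clause-to-variable ratio = clauses / variables.
30 / 12 = 2.5.

2.5


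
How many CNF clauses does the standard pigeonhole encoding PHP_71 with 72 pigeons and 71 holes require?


The PHP encoding has two parts:
1) At-least-one-hole clauses: 72 (one per pigeon, each with 71 literals).
2) At-most-one-pigeon-per-hole clauses: 71 holes * C(72,2) = 71 * 2556 = 181476.
Total clauses = 72 + 181476 = 181548.

181548


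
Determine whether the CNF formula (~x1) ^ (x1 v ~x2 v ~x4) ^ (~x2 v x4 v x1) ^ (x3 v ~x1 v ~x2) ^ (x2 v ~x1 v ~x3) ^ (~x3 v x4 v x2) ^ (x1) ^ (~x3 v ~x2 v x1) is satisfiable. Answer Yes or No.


Check all 16 possible truth assignments.
Number of satisfying assignments found: 0.
The formula is unsatisfiable.

No


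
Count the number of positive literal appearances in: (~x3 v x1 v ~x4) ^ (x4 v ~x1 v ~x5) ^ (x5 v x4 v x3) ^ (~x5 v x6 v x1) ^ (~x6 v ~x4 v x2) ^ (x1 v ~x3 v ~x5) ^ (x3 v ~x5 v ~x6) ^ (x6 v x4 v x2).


Scan each clause for unnegated literals.
Clause 1: 1 positive; Clause 2: 1 positive; Clause 3: 3 positive; Clause 4: 2 positive; Clause 5: 1 positive; Clause 6: 1 positive; Clause 7: 1 positive; Clause 8: 3 positive.
Total positive literal occurrences = 13.

13


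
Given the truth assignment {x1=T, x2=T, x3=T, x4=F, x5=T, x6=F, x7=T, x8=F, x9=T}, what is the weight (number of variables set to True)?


The weight is the number of variables assigned True.
True variables: x1, x2, x3, x5, x7, x9.
Weight = 6.

6


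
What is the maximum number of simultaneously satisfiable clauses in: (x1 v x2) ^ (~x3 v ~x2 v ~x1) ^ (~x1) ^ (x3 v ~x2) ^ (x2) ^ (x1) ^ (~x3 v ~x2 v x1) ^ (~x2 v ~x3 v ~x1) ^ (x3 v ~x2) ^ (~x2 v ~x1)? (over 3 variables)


Enumerate all 8 truth assignments.
For each, count how many of the 10 clauses are satisfied.
The formula is not fully satisfiable, so the maximum is below 10.
Maximum simultaneously satisfiable clauses = 8.

8


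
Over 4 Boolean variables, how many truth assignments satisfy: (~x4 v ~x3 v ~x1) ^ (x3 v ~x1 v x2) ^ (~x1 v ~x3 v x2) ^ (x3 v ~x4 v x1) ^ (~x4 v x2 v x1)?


Enumerate all 16 truth assignments over 4 variables.
Test each against every clause.
Satisfying assignments found: 8.

8


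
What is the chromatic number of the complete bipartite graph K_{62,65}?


K_{62,65} is bipartite by definition: the two parts are independent sets, with every edge crossing between them.
Color all vertices in one part with color 1 and all vertices in the other part with color 2.
Since the graph has at least one edge, one color does not suffice.
Chromatic number = 2.

2


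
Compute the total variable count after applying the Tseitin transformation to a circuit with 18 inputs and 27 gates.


The Tseitin transformation introduces one auxiliary variable per gate.
Total variables = inputs + gates = 18 + 27 = 45.

45


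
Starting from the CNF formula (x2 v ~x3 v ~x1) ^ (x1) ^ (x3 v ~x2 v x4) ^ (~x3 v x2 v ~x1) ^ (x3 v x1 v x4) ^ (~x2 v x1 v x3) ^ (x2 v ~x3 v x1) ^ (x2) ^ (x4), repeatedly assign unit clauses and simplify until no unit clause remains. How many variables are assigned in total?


Unit propagation repeatedly assigns the literal in any unit clause, then simplifies.
Assignments in order: x1 = T, x2 = T, x4 = T.
No further unit clauses remain.
Total variables assigned = 3.

3


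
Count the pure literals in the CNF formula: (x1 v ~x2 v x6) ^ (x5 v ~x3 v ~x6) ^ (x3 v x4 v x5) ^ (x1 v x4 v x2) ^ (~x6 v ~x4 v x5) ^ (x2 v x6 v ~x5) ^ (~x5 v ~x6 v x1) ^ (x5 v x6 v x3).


A pure literal appears in only one polarity across all clauses.
Pure literals: x1 (positive only).
Count = 1.

1


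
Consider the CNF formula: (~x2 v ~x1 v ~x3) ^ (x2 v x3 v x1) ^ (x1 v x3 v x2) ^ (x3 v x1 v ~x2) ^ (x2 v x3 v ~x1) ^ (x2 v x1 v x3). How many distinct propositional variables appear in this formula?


Identify each distinct variable in the formula.
Variables found: x1, x2, x3.
Total distinct variables = 3.

3


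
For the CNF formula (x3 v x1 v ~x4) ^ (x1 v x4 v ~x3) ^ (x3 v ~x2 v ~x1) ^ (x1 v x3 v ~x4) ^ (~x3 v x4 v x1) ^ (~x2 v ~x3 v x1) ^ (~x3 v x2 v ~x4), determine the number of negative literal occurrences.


Scan each clause for negated literals.
Clause 1: 1 negative; Clause 2: 1 negative; Clause 3: 2 negative; Clause 4: 1 negative; Clause 5: 1 negative; Clause 6: 2 negative; Clause 7: 2 negative.
Total negative literal occurrences = 10.

10


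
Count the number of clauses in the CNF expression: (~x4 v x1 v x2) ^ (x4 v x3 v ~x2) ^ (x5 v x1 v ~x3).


Each group enclosed in parentheses joined by ^ is one clause.
Counting the conjuncts: 3 clauses.

3


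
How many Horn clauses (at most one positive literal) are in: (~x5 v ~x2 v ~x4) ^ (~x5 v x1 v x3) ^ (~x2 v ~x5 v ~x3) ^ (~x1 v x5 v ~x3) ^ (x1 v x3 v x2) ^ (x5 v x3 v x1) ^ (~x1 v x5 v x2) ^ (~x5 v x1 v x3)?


A Horn clause has at most one positive literal.
Clause 1: 0 positive lit(s) -> Horn
Clause 2: 2 positive lit(s) -> not Horn
Clause 3: 0 positive lit(s) -> Horn
Clause 4: 1 positive lit(s) -> Horn
Clause 5: 3 positive lit(s) -> not Horn
Clause 6: 3 positive lit(s) -> not Horn
Clause 7: 2 positive lit(s) -> not Horn
Clause 8: 2 positive lit(s) -> not Horn
Total Horn clauses = 3.

3


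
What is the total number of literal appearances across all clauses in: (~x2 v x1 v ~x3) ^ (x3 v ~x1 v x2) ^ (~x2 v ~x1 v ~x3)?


Clause lengths: 3, 3, 3.
Sum = 3 + 3 + 3 = 9.

9


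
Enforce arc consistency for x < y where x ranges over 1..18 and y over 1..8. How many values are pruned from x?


For the constraint x < y, x needs a supporting value in y's domain.
x can be at most 7 (one less than y's maximum).
Valid x values from domain: 7 out of 18.
Pruned = 18 - 7 = 11.

11


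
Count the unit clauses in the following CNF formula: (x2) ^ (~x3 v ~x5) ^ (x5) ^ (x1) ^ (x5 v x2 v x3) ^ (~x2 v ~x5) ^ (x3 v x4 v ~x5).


A unit clause contains exactly one literal.
Unit clauses found: (x2), (x5), (x1).
Count = 3.

3


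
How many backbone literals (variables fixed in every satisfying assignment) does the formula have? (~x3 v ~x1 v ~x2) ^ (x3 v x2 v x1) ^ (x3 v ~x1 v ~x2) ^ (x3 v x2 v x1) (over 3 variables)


Find all satisfying assignments: 5 model(s).
Check which variables have the same value in every model.
No variable is fixed across all models.
Backbone size = 0.

0


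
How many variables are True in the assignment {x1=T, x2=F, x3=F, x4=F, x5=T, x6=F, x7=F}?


The weight is the number of variables assigned True.
True variables: x1, x5.
Weight = 2.

2


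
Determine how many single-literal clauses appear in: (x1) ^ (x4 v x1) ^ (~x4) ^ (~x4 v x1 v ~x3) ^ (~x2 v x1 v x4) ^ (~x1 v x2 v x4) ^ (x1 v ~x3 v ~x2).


A unit clause contains exactly one literal.
Unit clauses found: (x1), (~x4).
Count = 2.

2


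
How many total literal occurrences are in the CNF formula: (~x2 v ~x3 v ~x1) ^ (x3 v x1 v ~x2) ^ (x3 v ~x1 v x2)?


Clause lengths: 3, 3, 3.
Sum = 3 + 3 + 3 = 9.

9


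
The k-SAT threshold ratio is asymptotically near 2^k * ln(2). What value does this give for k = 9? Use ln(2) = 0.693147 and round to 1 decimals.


Using the asymptotic formula: threshold ~ 2^k * ln(2).
2^9 = 512.
512 * 0.693147 = 354.9.

354.9


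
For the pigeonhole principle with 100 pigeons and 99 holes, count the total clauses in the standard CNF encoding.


The PHP encoding has two parts:
1) At-least-one-hole clauses: 100 (one per pigeon, each with 99 literals).
2) At-most-one-pigeon-per-hole clauses: 99 holes * C(100,2) = 99 * 4950 = 490050.
Total clauses = 100 + 490050 = 490150.

490150


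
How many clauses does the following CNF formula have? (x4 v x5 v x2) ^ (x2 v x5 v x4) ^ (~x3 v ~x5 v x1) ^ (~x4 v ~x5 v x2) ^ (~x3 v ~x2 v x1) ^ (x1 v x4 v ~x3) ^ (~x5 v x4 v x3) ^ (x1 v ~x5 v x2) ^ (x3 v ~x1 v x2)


Each group enclosed in parentheses joined by ^ is one clause.
Counting the conjuncts: 9 clauses.

9


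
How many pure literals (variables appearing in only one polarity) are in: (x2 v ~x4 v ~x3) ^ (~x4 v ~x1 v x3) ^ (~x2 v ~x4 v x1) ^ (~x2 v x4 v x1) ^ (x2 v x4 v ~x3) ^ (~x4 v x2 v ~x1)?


A pure literal appears in only one polarity across all clauses.
No pure literals found.
Count = 0.

0


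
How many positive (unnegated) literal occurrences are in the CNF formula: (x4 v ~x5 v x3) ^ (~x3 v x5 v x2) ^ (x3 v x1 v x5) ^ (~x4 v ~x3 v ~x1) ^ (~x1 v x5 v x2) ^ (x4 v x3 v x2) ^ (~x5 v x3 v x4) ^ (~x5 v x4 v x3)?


Scan each clause for unnegated literals.
Clause 1: 2 positive; Clause 2: 2 positive; Clause 3: 3 positive; Clause 4: 0 positive; Clause 5: 2 positive; Clause 6: 3 positive; Clause 7: 2 positive; Clause 8: 2 positive.
Total positive literal occurrences = 16.

16


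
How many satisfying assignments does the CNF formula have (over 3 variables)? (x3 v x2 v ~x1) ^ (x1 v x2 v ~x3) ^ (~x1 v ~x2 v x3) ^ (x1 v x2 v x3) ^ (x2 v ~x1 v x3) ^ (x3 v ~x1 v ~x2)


Enumerate all 8 truth assignments over 3 variables.
Test each against every clause.
Satisfying assignments found: 4.

4


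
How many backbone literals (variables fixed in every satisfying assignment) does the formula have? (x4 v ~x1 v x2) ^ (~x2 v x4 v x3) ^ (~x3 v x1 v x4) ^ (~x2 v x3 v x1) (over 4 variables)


Find all satisfying assignments: 9 model(s).
Check which variables have the same value in every model.
No variable is fixed across all models.
Backbone size = 0.

0


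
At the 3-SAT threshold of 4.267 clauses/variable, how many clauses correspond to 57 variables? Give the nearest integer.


The 3-SAT phase transition occurs at approximately 4.267 clauses per variable.
m = 4.267 * 57 = 243.219.
Rounded to nearest integer: 243.

243


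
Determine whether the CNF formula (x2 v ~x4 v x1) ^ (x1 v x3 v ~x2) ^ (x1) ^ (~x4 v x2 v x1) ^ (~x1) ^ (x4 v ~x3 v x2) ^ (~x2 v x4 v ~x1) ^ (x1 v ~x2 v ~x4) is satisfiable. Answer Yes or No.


Check all 16 possible truth assignments.
Number of satisfying assignments found: 0.
The formula is unsatisfiable.

No


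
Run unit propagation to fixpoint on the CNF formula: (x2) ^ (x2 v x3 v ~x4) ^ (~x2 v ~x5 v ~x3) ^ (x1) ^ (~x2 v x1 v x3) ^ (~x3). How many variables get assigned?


Unit propagation repeatedly assigns the literal in any unit clause, then simplifies.
Assignments in order: x2 = T, x1 = T, x3 = F.
No further unit clauses remain.
Total variables assigned = 3.

3


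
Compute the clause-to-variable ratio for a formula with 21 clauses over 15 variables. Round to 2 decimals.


Clause-to-variable ratio = clauses / variables.
21 / 15 = 1.4.

1.4


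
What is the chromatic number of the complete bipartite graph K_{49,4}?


K_{49,4} is bipartite by definition: the two parts are independent sets, with every edge crossing between them.
Color all vertices in one part with color 1 and all vertices in the other part with color 2.
Since the graph has at least one edge, one color does not suffice.
Chromatic number = 2.

2


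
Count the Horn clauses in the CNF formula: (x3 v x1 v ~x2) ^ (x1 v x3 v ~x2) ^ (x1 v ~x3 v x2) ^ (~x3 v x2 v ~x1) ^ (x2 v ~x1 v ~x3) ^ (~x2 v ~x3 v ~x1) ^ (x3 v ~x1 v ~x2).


A Horn clause has at most one positive literal.
Clause 1: 2 positive lit(s) -> not Horn
Clause 2: 2 positive lit(s) -> not Horn
Clause 3: 2 positive lit(s) -> not Horn
Clause 4: 1 positive lit(s) -> Horn
Clause 5: 1 positive lit(s) -> Horn
Clause 6: 0 positive lit(s) -> Horn
Clause 7: 1 positive lit(s) -> Horn
Total Horn clauses = 4.

4


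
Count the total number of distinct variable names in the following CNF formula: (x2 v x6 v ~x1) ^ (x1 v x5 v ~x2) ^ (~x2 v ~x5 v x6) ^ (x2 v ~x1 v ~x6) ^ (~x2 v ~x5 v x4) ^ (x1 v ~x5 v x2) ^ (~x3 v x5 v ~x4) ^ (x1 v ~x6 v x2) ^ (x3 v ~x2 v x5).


Identify each distinct variable in the formula.
Variables found: x1, x2, x3, x4, x5, x6.
Total distinct variables = 6.

6


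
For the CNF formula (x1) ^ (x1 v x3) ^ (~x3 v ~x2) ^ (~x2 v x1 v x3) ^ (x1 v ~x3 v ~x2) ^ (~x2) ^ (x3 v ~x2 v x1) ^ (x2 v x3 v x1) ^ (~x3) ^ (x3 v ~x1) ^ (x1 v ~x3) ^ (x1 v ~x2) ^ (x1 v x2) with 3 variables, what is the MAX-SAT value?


Enumerate all 8 truth assignments.
For each, count how many of the 13 clauses are satisfied.
The formula is not fully satisfiable, so the maximum is below 13.
Maximum simultaneously satisfiable clauses = 12.

12


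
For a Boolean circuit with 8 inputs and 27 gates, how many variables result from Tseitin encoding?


The Tseitin transformation introduces one auxiliary variable per gate.
Total variables = inputs + gates = 8 + 27 = 35.

35


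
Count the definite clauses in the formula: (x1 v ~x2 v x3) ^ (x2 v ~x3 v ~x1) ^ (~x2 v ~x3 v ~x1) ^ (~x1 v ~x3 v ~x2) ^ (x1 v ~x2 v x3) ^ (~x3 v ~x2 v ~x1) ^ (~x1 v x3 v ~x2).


A definite clause has exactly one positive literal.
Clause 1: 2 positive -> not definite
Clause 2: 1 positive -> definite
Clause 3: 0 positive -> not definite
Clause 4: 0 positive -> not definite
Clause 5: 2 positive -> not definite
Clause 6: 0 positive -> not definite
Clause 7: 1 positive -> definite
Definite clause count = 2.

2


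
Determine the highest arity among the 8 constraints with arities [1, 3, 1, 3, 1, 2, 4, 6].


The arities are: 1, 3, 1, 3, 1, 2, 4, 6.
Scan for the maximum value.
Maximum arity = 6.

6


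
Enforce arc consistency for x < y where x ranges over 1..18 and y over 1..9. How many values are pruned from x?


For the constraint x < y, x needs a supporting value in y's domain.
x can be at most 8 (one less than y's maximum).
Valid x values from domain: 8 out of 18.
Pruned = 18 - 8 = 10.

10


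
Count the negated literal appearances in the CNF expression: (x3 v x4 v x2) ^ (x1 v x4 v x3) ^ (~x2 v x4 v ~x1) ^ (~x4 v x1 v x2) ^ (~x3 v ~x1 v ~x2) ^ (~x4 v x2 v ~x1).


Scan each clause for negated literals.
Clause 1: 0 negative; Clause 2: 0 negative; Clause 3: 2 negative; Clause 4: 1 negative; Clause 5: 3 negative; Clause 6: 2 negative.
Total negative literal occurrences = 8.

8


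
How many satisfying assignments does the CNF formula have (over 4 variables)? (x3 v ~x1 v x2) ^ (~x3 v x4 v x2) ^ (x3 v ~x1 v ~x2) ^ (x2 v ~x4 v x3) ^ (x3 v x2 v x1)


Enumerate all 16 truth assignments over 4 variables.
Test each against every clause.
Satisfying assignments found: 8.

8


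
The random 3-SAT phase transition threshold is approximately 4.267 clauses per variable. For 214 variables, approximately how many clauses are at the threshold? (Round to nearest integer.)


The 3-SAT phase transition occurs at approximately 4.267 clauses per variable.
m = 4.267 * 214 = 913.138.
Rounded to nearest integer: 913.

913


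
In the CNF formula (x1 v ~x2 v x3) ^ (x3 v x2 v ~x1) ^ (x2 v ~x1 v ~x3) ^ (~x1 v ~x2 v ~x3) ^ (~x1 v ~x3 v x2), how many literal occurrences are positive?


Scan each clause for unnegated literals.
Clause 1: 2 positive; Clause 2: 2 positive; Clause 3: 1 positive; Clause 4: 0 positive; Clause 5: 1 positive.
Total positive literal occurrences = 6.

6


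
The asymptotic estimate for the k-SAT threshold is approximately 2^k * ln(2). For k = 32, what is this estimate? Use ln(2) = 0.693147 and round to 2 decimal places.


Using the asymptotic formula: threshold ~ 2^k * ln(2).
2^32 = 4294967296.
4294967296 * 0.693147 = 2977043696.32.

2977043696.32


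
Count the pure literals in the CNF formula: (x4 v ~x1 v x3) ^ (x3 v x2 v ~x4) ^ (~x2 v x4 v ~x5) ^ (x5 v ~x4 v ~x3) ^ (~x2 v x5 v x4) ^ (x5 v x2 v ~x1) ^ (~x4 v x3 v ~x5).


A pure literal appears in only one polarity across all clauses.
Pure literals: x1 (negative only).
Count = 1.

1


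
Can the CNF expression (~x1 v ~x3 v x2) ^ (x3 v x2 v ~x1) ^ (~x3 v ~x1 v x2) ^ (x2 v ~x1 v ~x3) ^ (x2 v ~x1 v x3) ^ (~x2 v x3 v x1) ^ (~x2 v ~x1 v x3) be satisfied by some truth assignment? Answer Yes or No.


Check all 8 possible truth assignments.
Number of satisfying assignments found: 4.
The formula is satisfiable.

Yes


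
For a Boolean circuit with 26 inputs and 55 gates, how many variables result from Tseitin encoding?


The Tseitin transformation introduces one auxiliary variable per gate.
Total variables = inputs + gates = 26 + 55 = 81.

81


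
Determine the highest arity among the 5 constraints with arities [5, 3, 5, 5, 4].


The arities are: 5, 3, 5, 5, 4.
Scan for the maximum value.
Maximum arity = 5.

5


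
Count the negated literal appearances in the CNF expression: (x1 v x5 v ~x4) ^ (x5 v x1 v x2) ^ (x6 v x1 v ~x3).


Scan each clause for negated literals.
Clause 1: 1 negative; Clause 2: 0 negative; Clause 3: 1 negative.
Total negative literal occurrences = 2.

2


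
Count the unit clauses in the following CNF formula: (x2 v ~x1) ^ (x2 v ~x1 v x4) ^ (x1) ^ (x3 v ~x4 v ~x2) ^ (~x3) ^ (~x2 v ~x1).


A unit clause contains exactly one literal.
Unit clauses found: (x1), (~x3).
Count = 2.

2


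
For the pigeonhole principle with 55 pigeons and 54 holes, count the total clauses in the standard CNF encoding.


The PHP encoding has two parts:
1) At-least-one-hole clauses: 55 (one per pigeon, each with 54 literals).
2) At-most-one-pigeon-per-hole clauses: 54 holes * C(55,2) = 54 * 1485 = 80190.
Total clauses = 55 + 80190 = 80245.

80245


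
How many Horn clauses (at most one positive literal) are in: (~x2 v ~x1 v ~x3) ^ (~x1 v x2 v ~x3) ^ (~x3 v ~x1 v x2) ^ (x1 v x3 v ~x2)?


A Horn clause has at most one positive literal.
Clause 1: 0 positive lit(s) -> Horn
Clause 2: 1 positive lit(s) -> Horn
Clause 3: 1 positive lit(s) -> Horn
Clause 4: 2 positive lit(s) -> not Horn
Total Horn clauses = 3.

3


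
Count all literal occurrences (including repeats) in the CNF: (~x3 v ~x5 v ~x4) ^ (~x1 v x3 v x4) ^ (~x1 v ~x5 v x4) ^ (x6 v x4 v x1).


Clause lengths: 3, 3, 3, 3.
Sum = 3 + 3 + 3 + 3 = 12.

12


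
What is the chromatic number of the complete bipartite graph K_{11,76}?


K_{11,76} is bipartite by definition: the two parts are independent sets, with every edge crossing between them.
Color all vertices in one part with color 1 and all vertices in the other part with color 2.
Since the graph has at least one edge, one color does not suffice.
Chromatic number = 2.

2


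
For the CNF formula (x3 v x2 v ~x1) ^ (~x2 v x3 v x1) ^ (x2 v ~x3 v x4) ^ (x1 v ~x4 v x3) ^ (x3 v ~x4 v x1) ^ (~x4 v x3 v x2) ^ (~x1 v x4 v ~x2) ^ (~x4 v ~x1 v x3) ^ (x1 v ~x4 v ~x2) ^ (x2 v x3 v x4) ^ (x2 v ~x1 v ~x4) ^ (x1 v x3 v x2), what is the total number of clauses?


Each group enclosed in parentheses joined by ^ is one clause.
Counting the conjuncts: 12 clauses.

12


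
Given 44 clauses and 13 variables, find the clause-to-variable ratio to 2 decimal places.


Clause-to-variable ratio = clauses / variables.
44 / 13 = 3.38.

3.38


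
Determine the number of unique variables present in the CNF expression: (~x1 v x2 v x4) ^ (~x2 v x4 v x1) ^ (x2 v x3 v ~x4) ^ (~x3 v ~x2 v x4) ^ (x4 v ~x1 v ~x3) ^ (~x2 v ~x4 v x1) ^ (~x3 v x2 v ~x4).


Identify each distinct variable in the formula.
Variables found: x1, x2, x3, x4.
Total distinct variables = 4.

4


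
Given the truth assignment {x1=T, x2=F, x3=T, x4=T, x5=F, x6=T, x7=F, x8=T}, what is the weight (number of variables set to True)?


The weight is the number of variables assigned True.
True variables: x1, x3, x4, x6, x8.
Weight = 5.

5


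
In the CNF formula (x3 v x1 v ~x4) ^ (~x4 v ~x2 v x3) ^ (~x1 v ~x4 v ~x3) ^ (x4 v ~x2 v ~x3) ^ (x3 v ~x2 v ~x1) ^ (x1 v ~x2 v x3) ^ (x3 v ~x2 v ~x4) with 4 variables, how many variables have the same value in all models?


Find all satisfying assignments: 7 model(s).
Check which variables have the same value in every model.
No variable is fixed across all models.
Backbone size = 0.

0


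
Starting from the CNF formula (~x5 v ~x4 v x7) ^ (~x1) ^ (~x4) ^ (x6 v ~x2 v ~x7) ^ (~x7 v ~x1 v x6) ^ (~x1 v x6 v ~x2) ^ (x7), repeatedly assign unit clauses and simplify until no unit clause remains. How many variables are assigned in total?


Unit propagation repeatedly assigns the literal in any unit clause, then simplifies.
Assignments in order: x1 = F, x4 = F, x7 = T.
No further unit clauses remain.
Total variables assigned = 3.

3


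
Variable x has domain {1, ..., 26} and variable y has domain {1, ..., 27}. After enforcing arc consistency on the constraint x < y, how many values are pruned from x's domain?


For the constraint x < y, x needs a supporting value in y's domain.
x can be at most 26 (one less than y's maximum).
Valid x values from domain: 26 out of 26.
Pruned = 26 - 26 = 0.

0


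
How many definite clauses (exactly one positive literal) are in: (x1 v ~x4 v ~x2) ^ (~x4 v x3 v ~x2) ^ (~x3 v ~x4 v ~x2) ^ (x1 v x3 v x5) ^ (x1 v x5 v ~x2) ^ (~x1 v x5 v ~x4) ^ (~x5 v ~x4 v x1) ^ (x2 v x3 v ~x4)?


A definite clause has exactly one positive literal.
Clause 1: 1 positive -> definite
Clause 2: 1 positive -> definite
Clause 3: 0 positive -> not definite
Clause 4: 3 positive -> not definite
Clause 5: 2 positive -> not definite
Clause 6: 1 positive -> definite
Clause 7: 1 positive -> definite
Clause 8: 2 positive -> not definite
Definite clause count = 4.

4


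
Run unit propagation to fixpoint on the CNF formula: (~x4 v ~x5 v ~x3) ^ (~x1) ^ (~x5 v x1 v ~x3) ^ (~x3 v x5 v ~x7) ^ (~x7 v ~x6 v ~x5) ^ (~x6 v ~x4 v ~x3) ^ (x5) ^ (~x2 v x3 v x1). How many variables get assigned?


Unit propagation repeatedly assigns the literal in any unit clause, then simplifies.
Assignments in order: x1 = F, x5 = T, x3 = F, x2 = F.
No further unit clauses remain.
Total variables assigned = 4.

4


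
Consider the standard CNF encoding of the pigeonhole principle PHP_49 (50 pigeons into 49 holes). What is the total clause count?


The PHP encoding has two parts:
1) At-least-one-hole clauses: 50 (one per pigeon, each with 49 literals).
2) At-most-one-pigeon-per-hole clauses: 49 holes * C(50,2) = 49 * 1225 = 60025.
Total clauses = 50 + 60025 = 60075.

60075


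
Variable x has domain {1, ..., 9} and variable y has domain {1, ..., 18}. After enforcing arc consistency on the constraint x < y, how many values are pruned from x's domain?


For the constraint x < y, x needs a supporting value in y's domain.
x can be at most 17 (one less than y's maximum).
Valid x values from domain: 9 out of 9.
Pruned = 9 - 9 = 0.

0


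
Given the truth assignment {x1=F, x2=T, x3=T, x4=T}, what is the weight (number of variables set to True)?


The weight is the number of variables assigned True.
True variables: x2, x3, x4.
Weight = 3.

3


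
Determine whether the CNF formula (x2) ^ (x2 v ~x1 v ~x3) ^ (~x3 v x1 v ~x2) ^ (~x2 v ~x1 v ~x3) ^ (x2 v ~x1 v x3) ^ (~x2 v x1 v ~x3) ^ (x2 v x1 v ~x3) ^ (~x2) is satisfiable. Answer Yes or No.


Check all 8 possible truth assignments.
Number of satisfying assignments found: 0.
The formula is unsatisfiable.

No


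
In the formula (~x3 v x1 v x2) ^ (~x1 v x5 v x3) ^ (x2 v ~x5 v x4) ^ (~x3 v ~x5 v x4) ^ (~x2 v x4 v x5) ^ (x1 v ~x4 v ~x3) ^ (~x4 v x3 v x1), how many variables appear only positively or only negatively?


A pure literal appears in only one polarity across all clauses.
No pure literals found.
Count = 0.

0


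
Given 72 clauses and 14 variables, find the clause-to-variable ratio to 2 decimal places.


Clause-to-variable ratio = clauses / variables.
72 / 14 = 5.14.

5.14


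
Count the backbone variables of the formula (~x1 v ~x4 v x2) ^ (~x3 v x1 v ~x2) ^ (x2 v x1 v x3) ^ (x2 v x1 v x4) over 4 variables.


Find all satisfying assignments: 9 model(s).
Check which variables have the same value in every model.
No variable is fixed across all models.
Backbone size = 0.

0


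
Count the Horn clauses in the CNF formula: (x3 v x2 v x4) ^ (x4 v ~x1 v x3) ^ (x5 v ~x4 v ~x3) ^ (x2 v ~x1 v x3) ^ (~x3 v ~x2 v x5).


A Horn clause has at most one positive literal.
Clause 1: 3 positive lit(s) -> not Horn
Clause 2: 2 positive lit(s) -> not Horn
Clause 3: 1 positive lit(s) -> Horn
Clause 4: 2 positive lit(s) -> not Horn
Clause 5: 1 positive lit(s) -> Horn
Total Horn clauses = 2.

2


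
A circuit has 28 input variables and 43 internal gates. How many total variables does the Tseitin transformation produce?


The Tseitin transformation introduces one auxiliary variable per gate.
Total variables = inputs + gates = 28 + 43 = 71.

71


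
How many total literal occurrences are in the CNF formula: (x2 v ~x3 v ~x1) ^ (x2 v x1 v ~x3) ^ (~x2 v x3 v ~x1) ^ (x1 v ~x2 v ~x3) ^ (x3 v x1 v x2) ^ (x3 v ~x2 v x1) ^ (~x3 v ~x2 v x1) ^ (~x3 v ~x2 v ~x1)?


Clause lengths: 3, 3, 3, 3, 3, 3, 3, 3.
Sum = 3 + 3 + 3 + 3 + 3 + 3 + 3 + 3 = 24.

24


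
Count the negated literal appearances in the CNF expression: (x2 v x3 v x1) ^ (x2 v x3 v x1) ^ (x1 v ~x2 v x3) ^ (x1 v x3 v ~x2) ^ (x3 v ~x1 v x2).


Scan each clause for negated literals.
Clause 1: 0 negative; Clause 2: 0 negative; Clause 3: 1 negative; Clause 4: 1 negative; Clause 5: 1 negative.
Total negative literal occurrences = 3.

3


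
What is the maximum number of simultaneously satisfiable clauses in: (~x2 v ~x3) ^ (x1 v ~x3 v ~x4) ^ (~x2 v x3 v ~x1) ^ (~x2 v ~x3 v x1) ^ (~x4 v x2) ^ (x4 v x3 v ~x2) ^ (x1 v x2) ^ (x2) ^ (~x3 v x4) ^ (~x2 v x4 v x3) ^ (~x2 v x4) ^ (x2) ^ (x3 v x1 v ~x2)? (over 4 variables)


Enumerate all 16 truth assignments.
For each, count how many of the 13 clauses are satisfied.
The formula is not fully satisfiable, so the maximum is below 13.
Maximum simultaneously satisfiable clauses = 12.

12


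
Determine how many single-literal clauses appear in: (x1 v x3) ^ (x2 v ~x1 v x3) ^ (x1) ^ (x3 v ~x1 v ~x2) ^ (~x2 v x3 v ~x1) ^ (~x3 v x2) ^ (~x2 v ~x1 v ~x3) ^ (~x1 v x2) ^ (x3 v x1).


A unit clause contains exactly one literal.
Unit clauses found: (x1).
Count = 1.

1


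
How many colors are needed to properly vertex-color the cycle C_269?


An odd cycle cannot be 2-colored: alternating two colors around the cycle returns to the start with a conflict.
Since 269 is odd, three colors are required (and three suffice).
Chromatic number = 3.

3


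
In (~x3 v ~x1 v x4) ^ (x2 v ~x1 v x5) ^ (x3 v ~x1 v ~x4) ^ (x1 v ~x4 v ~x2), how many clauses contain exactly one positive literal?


A definite clause has exactly one positive literal.
Clause 1: 1 positive -> definite
Clause 2: 2 positive -> not definite
Clause 3: 1 positive -> definite
Clause 4: 1 positive -> definite
Definite clause count = 3.

3


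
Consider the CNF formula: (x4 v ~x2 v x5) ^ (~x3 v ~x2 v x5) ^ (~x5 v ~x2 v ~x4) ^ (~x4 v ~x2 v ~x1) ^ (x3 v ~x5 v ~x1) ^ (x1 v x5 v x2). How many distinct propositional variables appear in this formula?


Identify each distinct variable in the formula.
Variables found: x1, x2, x3, x4, x5.
Total distinct variables = 5.

5


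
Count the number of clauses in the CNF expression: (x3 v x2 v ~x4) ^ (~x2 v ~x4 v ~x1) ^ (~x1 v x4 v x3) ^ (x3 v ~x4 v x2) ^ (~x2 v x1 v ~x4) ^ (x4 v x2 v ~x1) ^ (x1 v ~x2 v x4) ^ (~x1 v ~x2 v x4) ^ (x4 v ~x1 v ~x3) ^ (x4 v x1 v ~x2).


Each group enclosed in parentheses joined by ^ is one clause.
Counting the conjuncts: 10 clauses.

10


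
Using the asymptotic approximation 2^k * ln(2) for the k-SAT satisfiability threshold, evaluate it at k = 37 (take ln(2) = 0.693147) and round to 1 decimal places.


Using the asymptotic formula: threshold ~ 2^k * ln(2).
2^37 = 137438953472.
137438953472 * 0.693147 = 95265398282.3.

95265398282.3


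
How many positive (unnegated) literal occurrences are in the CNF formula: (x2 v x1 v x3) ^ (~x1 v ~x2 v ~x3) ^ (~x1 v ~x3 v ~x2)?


Scan each clause for unnegated literals.
Clause 1: 3 positive; Clause 2: 0 positive; Clause 3: 0 positive.
Total positive literal occurrences = 3.

3


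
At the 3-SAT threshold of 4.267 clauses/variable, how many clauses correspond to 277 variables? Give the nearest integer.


The 3-SAT phase transition occurs at approximately 4.267 clauses per variable.
m = 4.267 * 277 = 1181.959.
Rounded to nearest integer: 1182.

1182


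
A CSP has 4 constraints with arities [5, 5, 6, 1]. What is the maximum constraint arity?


The arities are: 5, 5, 6, 1.
Scan for the maximum value.
Maximum arity = 6.

6


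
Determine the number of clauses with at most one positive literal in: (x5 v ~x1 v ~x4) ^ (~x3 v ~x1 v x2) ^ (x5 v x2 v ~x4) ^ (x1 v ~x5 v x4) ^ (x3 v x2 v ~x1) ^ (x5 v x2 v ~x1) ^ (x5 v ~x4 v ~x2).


A Horn clause has at most one positive literal.
Clause 1: 1 positive lit(s) -> Horn
Clause 2: 1 positive lit(s) -> Horn
Clause 3: 2 positive lit(s) -> not Horn
Clause 4: 2 positive lit(s) -> not Horn
Clause 5: 2 positive lit(s) -> not Horn
Clause 6: 2 positive lit(s) -> not Horn
Clause 7: 1 positive lit(s) -> Horn
Total Horn clauses = 3.

3


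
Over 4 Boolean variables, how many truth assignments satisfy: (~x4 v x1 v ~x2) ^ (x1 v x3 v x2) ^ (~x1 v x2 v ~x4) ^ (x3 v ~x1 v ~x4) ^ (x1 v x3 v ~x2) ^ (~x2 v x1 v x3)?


Enumerate all 16 truth assignments over 4 variables.
Test each against every clause.
Satisfying assignments found: 8.

8


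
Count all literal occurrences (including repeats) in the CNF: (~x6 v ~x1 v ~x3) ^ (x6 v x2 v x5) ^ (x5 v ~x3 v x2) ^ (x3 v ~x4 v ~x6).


Clause lengths: 3, 3, 3, 3.
Sum = 3 + 3 + 3 + 3 = 12.

12


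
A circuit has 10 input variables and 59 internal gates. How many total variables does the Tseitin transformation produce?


The Tseitin transformation introduces one auxiliary variable per gate.
Total variables = inputs + gates = 10 + 59 = 69.

69


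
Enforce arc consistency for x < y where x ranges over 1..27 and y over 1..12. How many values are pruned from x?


For the constraint x < y, x needs a supporting value in y's domain.
x can be at most 11 (one less than y's maximum).
Valid x values from domain: 11 out of 27.
Pruned = 27 - 11 = 16.

16


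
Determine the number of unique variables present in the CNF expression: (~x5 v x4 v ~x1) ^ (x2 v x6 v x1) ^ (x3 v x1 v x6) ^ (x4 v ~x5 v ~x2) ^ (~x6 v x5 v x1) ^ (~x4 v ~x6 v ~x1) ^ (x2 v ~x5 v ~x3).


Identify each distinct variable in the formula.
Variables found: x1, x2, x3, x4, x5, x6.
Total distinct variables = 6.

6


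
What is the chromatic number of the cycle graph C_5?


An odd cycle cannot be 2-colored: alternating two colors around the cycle returns to the start with a conflict.
Since 5 is odd, three colors are required (and three suffice).
Chromatic number = 3.

3


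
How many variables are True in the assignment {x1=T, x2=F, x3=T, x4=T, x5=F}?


The weight is the number of variables assigned True.
True variables: x1, x3, x4.
Weight = 3.

3


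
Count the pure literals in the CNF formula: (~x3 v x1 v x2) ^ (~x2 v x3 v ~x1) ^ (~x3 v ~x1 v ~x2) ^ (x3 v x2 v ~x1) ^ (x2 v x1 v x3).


A pure literal appears in only one polarity across all clauses.
No pure literals found.
Count = 0.

0


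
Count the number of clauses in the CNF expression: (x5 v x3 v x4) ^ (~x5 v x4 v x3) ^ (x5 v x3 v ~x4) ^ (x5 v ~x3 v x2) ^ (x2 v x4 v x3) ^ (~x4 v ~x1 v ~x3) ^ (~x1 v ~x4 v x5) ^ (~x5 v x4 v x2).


Each group enclosed in parentheses joined by ^ is one clause.
Counting the conjuncts: 8 clauses.

8


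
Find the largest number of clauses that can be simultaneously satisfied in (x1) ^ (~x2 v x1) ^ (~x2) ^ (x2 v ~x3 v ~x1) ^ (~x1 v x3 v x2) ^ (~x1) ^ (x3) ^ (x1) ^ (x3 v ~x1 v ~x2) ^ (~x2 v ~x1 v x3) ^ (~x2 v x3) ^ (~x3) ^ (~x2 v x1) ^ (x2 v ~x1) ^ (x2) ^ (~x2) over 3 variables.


Enumerate all 8 truth assignments.
For each, count how many of the 16 clauses are satisfied.
The formula is not fully satisfiable, so the maximum is below 16.
Maximum simultaneously satisfiable clauses = 12.

12


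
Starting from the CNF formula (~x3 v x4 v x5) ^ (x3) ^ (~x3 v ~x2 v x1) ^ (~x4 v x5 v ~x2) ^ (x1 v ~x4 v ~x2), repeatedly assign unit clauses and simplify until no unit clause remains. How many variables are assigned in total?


Unit propagation repeatedly assigns the literal in any unit clause, then simplifies.
Assignments in order: x3 = T.
No further unit clauses remain.
Total variables assigned = 1.

1


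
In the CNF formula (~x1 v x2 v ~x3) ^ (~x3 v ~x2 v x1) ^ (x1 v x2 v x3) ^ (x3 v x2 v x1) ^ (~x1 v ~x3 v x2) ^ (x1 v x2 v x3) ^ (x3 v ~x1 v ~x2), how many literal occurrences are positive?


Scan each clause for unnegated literals.
Clause 1: 1 positive; Clause 2: 1 positive; Clause 3: 3 positive; Clause 4: 3 positive; Clause 5: 1 positive; Clause 6: 3 positive; Clause 7: 1 positive.
Total positive literal occurrences = 13.

13


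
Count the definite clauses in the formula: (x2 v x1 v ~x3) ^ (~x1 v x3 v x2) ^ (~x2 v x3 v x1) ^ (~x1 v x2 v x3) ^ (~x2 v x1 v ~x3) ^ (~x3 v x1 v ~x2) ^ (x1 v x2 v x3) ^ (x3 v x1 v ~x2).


A definite clause has exactly one positive literal.
Clause 1: 2 positive -> not definite
Clause 2: 2 positive -> not definite
Clause 3: 2 positive -> not definite
Clause 4: 2 positive -> not definite
Clause 5: 1 positive -> definite
Clause 6: 1 positive -> definite
Clause 7: 3 positive -> not definite
Clause 8: 2 positive -> not definite
Definite clause count = 2.

2


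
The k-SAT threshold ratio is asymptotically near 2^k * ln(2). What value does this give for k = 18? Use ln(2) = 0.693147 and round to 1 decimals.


Using the asymptotic formula: threshold ~ 2^k * ln(2).
2^18 = 262144.
262144 * 0.693147 = 181704.3.

181704.3


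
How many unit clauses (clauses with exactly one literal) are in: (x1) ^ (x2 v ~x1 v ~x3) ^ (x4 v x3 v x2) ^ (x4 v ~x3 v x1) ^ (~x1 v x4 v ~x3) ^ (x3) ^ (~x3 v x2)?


A unit clause contains exactly one literal.
Unit clauses found: (x1), (x3).
Count = 2.

2


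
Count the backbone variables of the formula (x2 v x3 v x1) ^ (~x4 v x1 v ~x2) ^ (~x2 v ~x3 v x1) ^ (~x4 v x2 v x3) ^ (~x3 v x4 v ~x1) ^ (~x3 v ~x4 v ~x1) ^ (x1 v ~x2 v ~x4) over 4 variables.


Find all satisfying assignments: 6 model(s).
Check which variables have the same value in every model.
No variable is fixed across all models.
Backbone size = 0.

0


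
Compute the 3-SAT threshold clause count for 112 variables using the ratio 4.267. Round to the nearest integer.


The 3-SAT phase transition occurs at approximately 4.267 clauses per variable.
m = 4.267 * 112 = 477.904.
Rounded to nearest integer: 478.

478


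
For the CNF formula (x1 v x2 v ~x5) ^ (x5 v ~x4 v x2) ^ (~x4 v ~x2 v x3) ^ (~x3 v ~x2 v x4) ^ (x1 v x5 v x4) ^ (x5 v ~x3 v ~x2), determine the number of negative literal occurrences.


Scan each clause for negated literals.
Clause 1: 1 negative; Clause 2: 1 negative; Clause 3: 2 negative; Clause 4: 2 negative; Clause 5: 0 negative; Clause 6: 2 negative.
Total negative literal occurrences = 8.

8


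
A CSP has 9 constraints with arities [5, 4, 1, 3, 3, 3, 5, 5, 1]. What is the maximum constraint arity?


The arities are: 5, 4, 1, 3, 3, 3, 5, 5, 1.
Scan for the maximum value.
Maximum arity = 5.

5


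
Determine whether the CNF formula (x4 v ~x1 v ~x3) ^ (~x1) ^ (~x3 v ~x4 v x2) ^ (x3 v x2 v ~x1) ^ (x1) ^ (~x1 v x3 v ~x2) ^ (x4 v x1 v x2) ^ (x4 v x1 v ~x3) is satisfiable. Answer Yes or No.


Check all 16 possible truth assignments.
Number of satisfying assignments found: 0.
The formula is unsatisfiable.

No


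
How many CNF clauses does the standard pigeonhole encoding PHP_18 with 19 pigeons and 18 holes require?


The PHP encoding has two parts:
1) At-least-one-hole clauses: 19 (one per pigeon, each with 18 literals).
2) At-most-one-pigeon-per-hole clauses: 18 holes * C(19,2) = 18 * 171 = 3078.
Total clauses = 19 + 3078 = 3097.

3097


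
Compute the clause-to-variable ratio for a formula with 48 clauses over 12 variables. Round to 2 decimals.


Clause-to-variable ratio = clauses / variables.
48 / 12 = 4.0.

4.0


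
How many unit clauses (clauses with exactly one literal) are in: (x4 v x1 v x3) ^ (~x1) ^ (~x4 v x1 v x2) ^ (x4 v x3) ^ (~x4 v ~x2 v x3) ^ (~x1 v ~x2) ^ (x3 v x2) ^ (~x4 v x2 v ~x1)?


A unit clause contains exactly one literal.
Unit clauses found: (~x1).
Count = 1.

1


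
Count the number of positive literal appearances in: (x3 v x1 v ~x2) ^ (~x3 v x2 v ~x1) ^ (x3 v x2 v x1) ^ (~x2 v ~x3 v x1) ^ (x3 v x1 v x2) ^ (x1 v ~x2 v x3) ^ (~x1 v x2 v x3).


Scan each clause for unnegated literals.
Clause 1: 2 positive; Clause 2: 1 positive; Clause 3: 3 positive; Clause 4: 1 positive; Clause 5: 3 positive; Clause 6: 2 positive; Clause 7: 2 positive.
Total positive literal occurrences = 14.

14


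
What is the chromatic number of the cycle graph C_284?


A cycle on an even number of vertices is bipartite: alternate two colors around the cycle.
Since 284 is even, two colors suffice, and at least two are needed because the graph has edges.
Chromatic number = 2.

2


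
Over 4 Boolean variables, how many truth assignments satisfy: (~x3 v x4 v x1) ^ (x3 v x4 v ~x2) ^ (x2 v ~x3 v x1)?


Enumerate all 16 truth assignments over 4 variables.
Test each against every clause.
Satisfying assignments found: 11.

11


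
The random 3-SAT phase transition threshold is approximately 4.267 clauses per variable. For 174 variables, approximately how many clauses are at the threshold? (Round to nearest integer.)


The 3-SAT phase transition occurs at approximately 4.267 clauses per variable.
m = 4.267 * 174 = 742.458.
Rounded to nearest integer: 742.

742


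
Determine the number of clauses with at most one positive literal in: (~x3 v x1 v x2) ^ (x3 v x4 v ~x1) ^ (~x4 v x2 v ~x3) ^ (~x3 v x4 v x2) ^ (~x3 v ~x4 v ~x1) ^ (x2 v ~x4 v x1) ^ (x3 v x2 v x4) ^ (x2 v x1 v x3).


A Horn clause has at most one positive literal.
Clause 1: 2 positive lit(s) -> not Horn
Clause 2: 2 positive lit(s) -> not Horn
Clause 3: 1 positive lit(s) -> Horn
Clause 4: 2 positive lit(s) -> not Horn
Clause 5: 0 positive lit(s) -> Horn
Clause 6: 2 positive lit(s) -> not Horn
Clause 7: 3 positive lit(s) -> not Horn
Clause 8: 3 positive lit(s) -> not Horn
Total Horn clauses = 2.

2


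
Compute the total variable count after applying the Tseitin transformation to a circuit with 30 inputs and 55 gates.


The Tseitin transformation introduces one auxiliary variable per gate.
Total variables = inputs + gates = 30 + 55 = 85.

85


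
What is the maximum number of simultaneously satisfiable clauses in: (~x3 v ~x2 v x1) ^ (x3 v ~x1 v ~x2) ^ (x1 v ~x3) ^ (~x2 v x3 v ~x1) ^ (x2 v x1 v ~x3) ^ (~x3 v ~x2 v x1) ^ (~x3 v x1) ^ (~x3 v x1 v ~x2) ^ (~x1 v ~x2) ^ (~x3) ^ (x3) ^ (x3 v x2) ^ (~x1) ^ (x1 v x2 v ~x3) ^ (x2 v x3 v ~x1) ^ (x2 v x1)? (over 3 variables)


Enumerate all 8 truth assignments.
For each, count how many of the 16 clauses are satisfied.
The formula is not fully satisfiable, so the maximum is below 16.
Maximum simultaneously satisfiable clauses = 15.

15


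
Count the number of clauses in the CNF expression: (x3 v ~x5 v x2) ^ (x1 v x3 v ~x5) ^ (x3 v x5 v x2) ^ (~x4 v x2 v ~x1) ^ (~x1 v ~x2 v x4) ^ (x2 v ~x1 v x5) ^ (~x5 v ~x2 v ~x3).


Each group enclosed in parentheses joined by ^ is one clause.
Counting the conjuncts: 7 clauses.

7
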